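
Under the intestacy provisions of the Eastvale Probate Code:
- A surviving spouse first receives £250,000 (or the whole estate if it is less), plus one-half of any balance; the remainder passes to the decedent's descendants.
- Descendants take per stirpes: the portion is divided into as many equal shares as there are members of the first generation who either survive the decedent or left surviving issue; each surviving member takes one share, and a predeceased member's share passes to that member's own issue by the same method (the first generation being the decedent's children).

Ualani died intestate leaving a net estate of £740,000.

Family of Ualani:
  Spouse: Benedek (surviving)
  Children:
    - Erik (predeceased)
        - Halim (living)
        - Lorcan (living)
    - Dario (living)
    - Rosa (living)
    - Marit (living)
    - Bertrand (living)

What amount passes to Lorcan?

Benedek first takes £250,000, leaving a balance of £490,000. Benedek then takes one-half of the balance (£245,000), for a total of £495,000. The remaining £245,000 passes to the descendants.
The descendants' portion (£245,000) is divided into 5 shares of £49,000: Dario, Rosa, Marit, and Bertrand each take £49,000; Erik's £49,000 share passes to Erik's issue.
Erik's share (£49,000) is divided into 2 shares of £24,500: Halim and Lorcan each take £24,500.

Lorcan receives £24,500.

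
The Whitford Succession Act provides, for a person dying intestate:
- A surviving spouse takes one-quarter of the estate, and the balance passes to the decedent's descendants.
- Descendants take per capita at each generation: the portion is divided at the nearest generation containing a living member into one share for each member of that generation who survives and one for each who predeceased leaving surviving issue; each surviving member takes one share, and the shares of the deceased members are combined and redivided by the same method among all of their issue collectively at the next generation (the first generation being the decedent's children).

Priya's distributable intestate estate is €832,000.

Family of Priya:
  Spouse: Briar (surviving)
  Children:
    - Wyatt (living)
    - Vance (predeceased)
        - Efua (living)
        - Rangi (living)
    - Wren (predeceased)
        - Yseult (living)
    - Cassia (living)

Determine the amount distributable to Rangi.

Rangi receives €104,000.

Briar takes one-quarter of €832,000 = €208,000. The remaining €624,000 passes to the descendants.
The descendants' portion (€624,000) is divided at the children's generation into 4 shares of €156,000. Wyatt and Cassia each take €156,000. The 2 shares of the deceased (Vance and Wren) are combined into a pool of €312,000.
That pool (€312,000) is divided at the grandchildren's generation equally among Efua, Rangi, and Yseult: €104,000 each.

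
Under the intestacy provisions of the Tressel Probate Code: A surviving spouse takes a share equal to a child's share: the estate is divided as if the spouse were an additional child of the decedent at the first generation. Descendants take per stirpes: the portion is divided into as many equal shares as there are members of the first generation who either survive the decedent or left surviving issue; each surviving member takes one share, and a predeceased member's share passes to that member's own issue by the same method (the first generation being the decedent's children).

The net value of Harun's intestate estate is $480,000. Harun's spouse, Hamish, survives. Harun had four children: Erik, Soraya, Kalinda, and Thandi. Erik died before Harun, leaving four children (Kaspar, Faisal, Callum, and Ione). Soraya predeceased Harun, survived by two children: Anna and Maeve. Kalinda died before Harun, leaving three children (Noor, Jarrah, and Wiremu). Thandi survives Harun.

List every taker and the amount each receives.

Hamish: $96,000; Kaspar: $24,000; Faisal: $24,000; Callum: $24,000; Ione: $24,000; Anna: $48,000; Maeve: $48,000; Noor: $32,000; Jarrah: $32,000; Wiremu: $32,000; Thandi: $96,000

The spouse counts as an additional share at the children's level, so there are 5 primary shares of $96,000. Hamish takes one such share ($96,000).
The children's combined portion ($384,000) is divided into 4 shares of $96,000: Thandi takes $96,000; Erik's $96,000 share passes to Erik's issue; Soraya's $96,000 share passes to Soraya's issue; Kalinda's $96,000 share passes to Kalinda's issue.
Erik's share ($96,000) is divided into 4 shares of $24,000: Kaspar, Faisal, Callum, and Ione each take $24,000.
Soraya's share ($96,000) is divided into 2 shares of $48,000: Anna and Maeve each take $48,000.
Kalinda's share ($96,000) is divided into 3 shares of $32,000: Noor, Jarrah, and Wiremu each take $32,000.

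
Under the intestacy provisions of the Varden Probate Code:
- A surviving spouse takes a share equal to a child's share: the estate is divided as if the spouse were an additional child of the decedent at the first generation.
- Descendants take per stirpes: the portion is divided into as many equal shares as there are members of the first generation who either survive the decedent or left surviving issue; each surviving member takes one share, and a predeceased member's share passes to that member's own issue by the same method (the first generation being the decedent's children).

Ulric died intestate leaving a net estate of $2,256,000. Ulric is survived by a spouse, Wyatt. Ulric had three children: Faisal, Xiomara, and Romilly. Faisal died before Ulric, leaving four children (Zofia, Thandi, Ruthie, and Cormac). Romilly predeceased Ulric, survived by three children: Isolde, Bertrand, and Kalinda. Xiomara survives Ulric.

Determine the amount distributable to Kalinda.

The spouse counts as an additional share at the children's level, so there are 4 primary shares of $564,000. Wyatt takes one such share ($564,000).
The children's combined portion ($1,692,000) is divided into 3 shares of $564,000: Xiomara takes $564,000; Faisal's $564,000 share passes to Faisal's issue; Romilly's $564,000 share passes to Romilly's issue.
Faisal's share ($564,000) is divided into 4 shares of $141,000: Zofia, Thandi, Ruthie, and Cormac each take $141,000.
Romilly's share ($564,000) is divided into 3 shares of $188,000: Isolde, Bertrand, and Kalinda each take $188,000.

Kalinda receives $188,000.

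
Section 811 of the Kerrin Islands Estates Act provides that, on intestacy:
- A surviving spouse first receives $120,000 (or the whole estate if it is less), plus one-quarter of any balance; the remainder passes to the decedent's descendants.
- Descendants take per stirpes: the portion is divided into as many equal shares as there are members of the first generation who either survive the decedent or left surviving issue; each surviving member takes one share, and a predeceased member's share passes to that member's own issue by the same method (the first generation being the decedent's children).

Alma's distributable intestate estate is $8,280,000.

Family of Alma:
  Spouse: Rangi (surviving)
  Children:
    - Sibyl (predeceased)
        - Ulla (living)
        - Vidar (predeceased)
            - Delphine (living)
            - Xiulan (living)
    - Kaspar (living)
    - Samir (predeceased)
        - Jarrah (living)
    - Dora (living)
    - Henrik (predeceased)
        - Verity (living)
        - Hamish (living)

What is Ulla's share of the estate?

Rangi first takes $120,000, leaving a balance of $8,160,000. Rangi then takes one-quarter of the balance ($2,040,000), for a total of $2,160,000. The remaining $6,120,000 passes to the descendants.
The descendants' portion ($6,120,000) is divided into 5 shares of $1,224,000: Kaspar and Dora each take $1,224,000; Sibyl's $1,224,000 share passes to Sibyl's issue; Samir's $1,224,000 share passes to Samir's issue; Henrik's $1,224,000 share passes to Henrik's issue.
Sibyl's share ($1,224,000) is divided into 2 shares of $612,000: Ulla takes $612,000; Vidar's $612,000 share passes to Vidar's issue.
Vidar's share ($612,000) is divided into 2 shares of $306,000: Delphine and Xiulan each take $306,000.
Samir's share ($1,224,000) passes entirely to Jarrah.
Henrik's share ($1,224,000) is divided into 2 shares of $612,000: Verity and Hamish each take $612,000.

Ulla receives $612,000.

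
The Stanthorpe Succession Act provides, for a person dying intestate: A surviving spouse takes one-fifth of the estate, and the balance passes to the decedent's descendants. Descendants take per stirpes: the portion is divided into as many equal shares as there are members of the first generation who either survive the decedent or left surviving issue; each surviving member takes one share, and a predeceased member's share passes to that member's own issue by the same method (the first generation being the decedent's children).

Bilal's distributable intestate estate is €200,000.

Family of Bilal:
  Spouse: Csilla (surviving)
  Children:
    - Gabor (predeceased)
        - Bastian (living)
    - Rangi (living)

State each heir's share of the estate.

Csilla: €40,000; Bastian: €80,000; Rangi: €80,000

Csilla takes one-fifth of €200,000 = €40,000. The remaining €160,000 passes to the descendants.
The descendants' portion (€160,000) is divided into 2 shares of €80,000: Rangi takes €80,000; Gabor's €80,000 share passes to Gabor's issue.
Gabor's share (€80,000) passes entirely to Bastian.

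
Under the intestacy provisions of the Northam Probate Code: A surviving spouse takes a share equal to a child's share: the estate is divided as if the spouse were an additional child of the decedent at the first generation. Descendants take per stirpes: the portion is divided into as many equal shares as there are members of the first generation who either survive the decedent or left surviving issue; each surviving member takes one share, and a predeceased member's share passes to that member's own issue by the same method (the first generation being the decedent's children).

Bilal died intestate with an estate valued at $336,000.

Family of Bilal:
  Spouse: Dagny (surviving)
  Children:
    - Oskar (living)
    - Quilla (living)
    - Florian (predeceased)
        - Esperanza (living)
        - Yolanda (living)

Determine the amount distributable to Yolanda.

The spouse counts as an additional share at the children's level, so there are 4 primary shares of $84,000. Dagny takes one such share ($84,000).
The children's combined portion ($252,000) is divided into 3 shares of $84,000: Oskar and Quilla each take $84,000; Florian's $84,000 share passes to Florian's issue.
Florian's share ($84,000) is divided into 2 shares of $42,000: Esperanza and Yolanda each take $42,000.

Yolanda receives $42,000.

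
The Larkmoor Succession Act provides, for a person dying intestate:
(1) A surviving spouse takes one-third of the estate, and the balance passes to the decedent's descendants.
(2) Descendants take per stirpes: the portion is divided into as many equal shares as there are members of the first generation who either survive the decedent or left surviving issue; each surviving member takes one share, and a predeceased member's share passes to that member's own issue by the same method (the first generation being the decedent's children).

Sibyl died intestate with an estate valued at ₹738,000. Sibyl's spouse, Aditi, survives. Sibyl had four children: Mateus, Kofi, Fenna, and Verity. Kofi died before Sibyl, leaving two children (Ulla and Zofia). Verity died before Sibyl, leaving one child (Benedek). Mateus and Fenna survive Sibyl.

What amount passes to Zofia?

Zofia receives ₹61,500.

Aditi takes one-third of ₹738,000 = ₹246,000. The remaining ₹492,000 passes to the descendants.
The descendants' portion (₹492,000) is divided into 4 shares of ₹123,000: Mateus and Fenna each take ₹123,000; Kofi's ₹123,000 share passes to Kofi's issue; Verity's ₹123,000 share passes to Verity's issue.
Kofi's share (₹123,000) is divided into 2 shares of ₹61,500: Ulla and Zofia each take ₹61,500.
Verity's share (₹123,000) passes entirely to Benedek.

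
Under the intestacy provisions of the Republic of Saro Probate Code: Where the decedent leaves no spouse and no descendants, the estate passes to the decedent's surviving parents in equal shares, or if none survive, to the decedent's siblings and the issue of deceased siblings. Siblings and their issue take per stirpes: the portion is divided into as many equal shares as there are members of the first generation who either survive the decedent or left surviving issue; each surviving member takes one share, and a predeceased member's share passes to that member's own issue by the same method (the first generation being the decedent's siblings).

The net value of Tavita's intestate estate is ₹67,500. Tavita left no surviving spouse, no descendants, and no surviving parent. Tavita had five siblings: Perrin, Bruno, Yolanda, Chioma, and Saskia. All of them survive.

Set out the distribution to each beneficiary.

Perrin: ₹13,500; Bruno: ₹13,500; Yolanda: ₹13,500; Chioma: ₹13,500; Saskia: ₹13,500

The entire ₹67,500 passes to the siblings and their issue.
That amount (₹67,500) is divided into 5 shares of ₹13,500: Perrin, Bruno, Yolanda, Chioma, and Saskia each take ₹13,500.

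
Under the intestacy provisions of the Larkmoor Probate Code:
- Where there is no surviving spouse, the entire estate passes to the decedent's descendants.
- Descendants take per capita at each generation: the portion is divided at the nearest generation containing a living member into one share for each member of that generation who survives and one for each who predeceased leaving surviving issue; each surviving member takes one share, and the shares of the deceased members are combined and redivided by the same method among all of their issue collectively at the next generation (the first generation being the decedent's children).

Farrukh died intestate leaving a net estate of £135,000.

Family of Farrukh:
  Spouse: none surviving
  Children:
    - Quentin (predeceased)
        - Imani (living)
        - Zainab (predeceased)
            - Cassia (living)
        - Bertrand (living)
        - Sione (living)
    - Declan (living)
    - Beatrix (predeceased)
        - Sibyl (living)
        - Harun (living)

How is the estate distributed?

The entire £135,000 passes to the descendants.
That amount (£135,000) is divided at the children's generation into 3 shares of £45,000. Declan takes £45,000. The 2 shares of the deceased (Quentin and Beatrix) are combined into a pool of £90,000.
That pool (£90,000) is divided at the grandchildren's generation into 6 shares of £15,000. Imani, Bertrand, Sione, Sibyl, and Harun each take £15,000. The remaining share for the deceased Zainab (£15,000) is carried to the next generation.
That pool (£15,000) passes entirely to Cassia, the sole taker at the great-grandchildren's generation.

Imani: £15,000; Cassia: £15,000; Bertrand: £15,000; Sione: £15,000; Declan: £45,000; Sibyl: £15,000; Harun: £15,000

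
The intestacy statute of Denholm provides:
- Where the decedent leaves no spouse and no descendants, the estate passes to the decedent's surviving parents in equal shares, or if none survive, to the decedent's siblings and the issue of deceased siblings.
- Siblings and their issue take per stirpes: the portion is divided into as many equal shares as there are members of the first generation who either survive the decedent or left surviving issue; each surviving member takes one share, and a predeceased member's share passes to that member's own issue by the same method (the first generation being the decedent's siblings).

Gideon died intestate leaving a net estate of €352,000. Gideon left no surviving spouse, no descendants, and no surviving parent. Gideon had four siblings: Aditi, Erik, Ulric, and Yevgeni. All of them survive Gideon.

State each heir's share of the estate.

Aditi: €88,000; Erik: €88,000; Ulric: €88,000; Yevgeni: €88,000

The entire €352,000 passes to the siblings and their issue.
That amount (€352,000) is divided into 4 shares of €88,000: Aditi, Erik, Ulric, and Yevgeni each take €88,000.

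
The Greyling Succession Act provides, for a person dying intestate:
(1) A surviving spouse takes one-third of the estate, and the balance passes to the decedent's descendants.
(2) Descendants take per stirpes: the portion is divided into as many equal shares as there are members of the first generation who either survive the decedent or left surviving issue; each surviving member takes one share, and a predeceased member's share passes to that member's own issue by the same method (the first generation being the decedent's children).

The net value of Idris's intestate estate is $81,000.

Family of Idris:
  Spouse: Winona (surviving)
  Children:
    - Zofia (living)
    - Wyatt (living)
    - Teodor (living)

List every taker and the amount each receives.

Winona: $27,000; Zofia: $18,000; Wyatt: $18,000; Teodor: $18,000

Winona takes one-third of $81,000 = $27,000. The remaining $54,000 passes to the descendants.
The descendants' portion ($54,000) is divided into 3 shares of $18,000: Zofia, Wyatt, and Teodor each take $18,000.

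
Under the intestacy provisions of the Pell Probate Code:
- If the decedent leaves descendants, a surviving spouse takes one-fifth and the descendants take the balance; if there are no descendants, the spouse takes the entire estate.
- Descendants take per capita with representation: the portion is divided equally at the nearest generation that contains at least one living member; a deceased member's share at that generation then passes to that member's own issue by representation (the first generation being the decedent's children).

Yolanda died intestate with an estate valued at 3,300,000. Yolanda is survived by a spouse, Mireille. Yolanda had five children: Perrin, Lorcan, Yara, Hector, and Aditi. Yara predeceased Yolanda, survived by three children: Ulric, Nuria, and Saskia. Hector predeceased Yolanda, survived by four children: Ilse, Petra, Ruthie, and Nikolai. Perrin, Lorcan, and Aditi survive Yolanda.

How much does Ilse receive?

Ilse receives 132,000.

Mireille takes one-fifth of 3,300,000 = 660,000. The remaining 2,640,000 passes to the descendants.
The descendants' portion (2,640,000) is divided into 5 shares of 528,000: Perrin, Lorcan, and Aditi each take 528,000; Yara's 528,000 share passes to Yara's issue; Hector's 528,000 share passes to Hector's issue.
Yara's share (528,000) is divided into 3 shares of 176,000: Ulric, Nuria, and Saskia each take 176,000.
Hector's share (528,000) is divided into 4 shares of 132,000: Ilse, Petra, Ruthie, and Nikolai each take 132,000.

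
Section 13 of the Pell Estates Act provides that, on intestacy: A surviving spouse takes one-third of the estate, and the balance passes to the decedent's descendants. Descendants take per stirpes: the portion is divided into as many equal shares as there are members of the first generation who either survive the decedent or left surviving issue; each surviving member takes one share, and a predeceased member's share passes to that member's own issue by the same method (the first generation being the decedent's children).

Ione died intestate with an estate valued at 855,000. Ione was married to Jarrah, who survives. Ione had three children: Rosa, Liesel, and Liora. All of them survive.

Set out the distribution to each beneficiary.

Jarrah takes one-third of 855,000 = 285,000. The remaining 570,000 passes to the descendants.
The descendants' portion (570,000) is divided into 3 shares of 190,000: Rosa, Liesel, and Liora each take 190,000.

Jarrah: 285,000; Rosa: 190,000; Liesel: 190,000; Liora: 190,000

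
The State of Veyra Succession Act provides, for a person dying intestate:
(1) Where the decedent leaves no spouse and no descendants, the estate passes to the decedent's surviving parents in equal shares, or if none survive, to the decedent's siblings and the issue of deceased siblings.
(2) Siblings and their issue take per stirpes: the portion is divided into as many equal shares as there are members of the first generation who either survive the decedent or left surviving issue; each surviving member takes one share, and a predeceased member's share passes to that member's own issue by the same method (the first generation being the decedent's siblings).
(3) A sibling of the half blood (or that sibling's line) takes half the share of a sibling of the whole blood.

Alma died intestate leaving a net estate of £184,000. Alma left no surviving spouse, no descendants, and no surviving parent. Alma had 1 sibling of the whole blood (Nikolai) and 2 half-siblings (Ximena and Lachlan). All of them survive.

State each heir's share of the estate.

Ximena: £46,000; Nikolai: £92,000; Lachlan: £46,000

The entire £184,000 passes to the siblings and their issue.
Counting each half-blood sibling's line as half a unit, there are 2 units in £184,000, so one unit is £92,000. Whole-blood lines (Nikolai) take £92,000 each; half-blood lines (Ximena and Lachlan) take £46,000 each.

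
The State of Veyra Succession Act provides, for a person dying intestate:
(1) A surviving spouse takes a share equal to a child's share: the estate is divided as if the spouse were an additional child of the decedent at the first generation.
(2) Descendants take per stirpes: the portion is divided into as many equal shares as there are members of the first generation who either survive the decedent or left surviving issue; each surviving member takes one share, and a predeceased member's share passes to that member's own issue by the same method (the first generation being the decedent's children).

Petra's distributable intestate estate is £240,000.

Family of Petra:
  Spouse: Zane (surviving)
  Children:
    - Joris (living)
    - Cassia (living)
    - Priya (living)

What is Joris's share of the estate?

The spouse counts as an additional share at the children's level, so there are 4 primary shares of £60,000. Zane takes one such share (£60,000).
The children's combined portion (£180,000) is divided into 3 shares of £60,000: Joris, Cassia, and Priya each take £60,000.

Joris receives £60,000.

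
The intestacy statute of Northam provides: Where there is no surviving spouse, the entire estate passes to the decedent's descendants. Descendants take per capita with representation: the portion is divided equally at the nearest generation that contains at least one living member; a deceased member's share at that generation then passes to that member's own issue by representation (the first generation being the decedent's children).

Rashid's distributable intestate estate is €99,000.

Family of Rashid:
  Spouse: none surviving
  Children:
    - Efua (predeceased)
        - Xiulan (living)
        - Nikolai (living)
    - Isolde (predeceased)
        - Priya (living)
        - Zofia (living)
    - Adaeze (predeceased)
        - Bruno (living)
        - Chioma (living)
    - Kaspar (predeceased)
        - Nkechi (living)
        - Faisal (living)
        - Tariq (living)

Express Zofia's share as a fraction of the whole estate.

Zofia receives 1/9 of the estate.

The entire €99,000 passes to the descendants.
No child survives, so the initial division is made at the grandchildren's generation.
That amount (€99,000) is divided into 9 shares of €11,000: Xiulan, Nikolai, Priya, Zofia, Bruno, Chioma, Nkechi, Faisal, and Tariq each take €11,000.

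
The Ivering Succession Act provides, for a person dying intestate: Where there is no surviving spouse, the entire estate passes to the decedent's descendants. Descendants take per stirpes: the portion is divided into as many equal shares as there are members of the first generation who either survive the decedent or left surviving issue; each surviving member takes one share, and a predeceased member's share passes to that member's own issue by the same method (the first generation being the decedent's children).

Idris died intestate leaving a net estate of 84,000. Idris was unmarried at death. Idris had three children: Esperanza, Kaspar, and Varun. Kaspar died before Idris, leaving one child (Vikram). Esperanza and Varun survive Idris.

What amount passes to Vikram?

Vikram receives 28,000.

The entire 84,000 passes to the descendants.
That amount (84,000) is divided into 3 shares of 28,000: Esperanza and Varun each take 28,000; Kaspar's 28,000 share passes to Kaspar's issue.
Kaspar's share (28,000) passes entirely to Vikram.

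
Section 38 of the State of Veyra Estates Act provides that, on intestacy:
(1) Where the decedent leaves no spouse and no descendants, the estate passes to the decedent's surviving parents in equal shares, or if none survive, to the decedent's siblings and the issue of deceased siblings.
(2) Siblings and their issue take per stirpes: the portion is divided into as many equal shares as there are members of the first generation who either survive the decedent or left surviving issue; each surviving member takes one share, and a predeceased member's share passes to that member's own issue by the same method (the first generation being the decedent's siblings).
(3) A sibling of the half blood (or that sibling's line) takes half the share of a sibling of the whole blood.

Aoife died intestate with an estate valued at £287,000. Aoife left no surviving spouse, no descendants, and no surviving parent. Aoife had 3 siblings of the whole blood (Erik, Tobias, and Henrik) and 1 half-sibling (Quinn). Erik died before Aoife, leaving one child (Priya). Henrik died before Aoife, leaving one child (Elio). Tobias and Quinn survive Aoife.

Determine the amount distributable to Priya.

The entire £287,000 passes to the siblings and their issue.
Counting each half-blood sibling's line as half a unit, there are 7/2 units in £287,000, so one unit is £82,000. Whole-blood lines (Erik, Tobias, and Henrik) take £82,000 each; half-blood lines (Quinn) take £41,000 each.
Erik's share (£82,000) passes entirely to Priya.
Henrik's share (£82,000) passes entirely to Elio.

Priya receives £82,000.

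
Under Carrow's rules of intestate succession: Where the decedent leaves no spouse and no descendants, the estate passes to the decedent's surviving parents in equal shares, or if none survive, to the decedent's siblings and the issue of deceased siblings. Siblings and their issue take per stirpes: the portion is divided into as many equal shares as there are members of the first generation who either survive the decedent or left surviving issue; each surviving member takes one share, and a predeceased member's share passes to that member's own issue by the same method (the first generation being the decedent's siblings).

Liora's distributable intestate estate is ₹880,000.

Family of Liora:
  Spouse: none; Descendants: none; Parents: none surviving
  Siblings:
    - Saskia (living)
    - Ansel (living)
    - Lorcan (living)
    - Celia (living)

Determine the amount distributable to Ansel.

Ansel receives ₹220,000.

The entire ₹880,000 passes to the siblings and their issue.
That amount (₹880,000) is divided into 4 shares of ₹220,000: Saskia, Ansel, Lorcan, and Celia each take ₹220,000.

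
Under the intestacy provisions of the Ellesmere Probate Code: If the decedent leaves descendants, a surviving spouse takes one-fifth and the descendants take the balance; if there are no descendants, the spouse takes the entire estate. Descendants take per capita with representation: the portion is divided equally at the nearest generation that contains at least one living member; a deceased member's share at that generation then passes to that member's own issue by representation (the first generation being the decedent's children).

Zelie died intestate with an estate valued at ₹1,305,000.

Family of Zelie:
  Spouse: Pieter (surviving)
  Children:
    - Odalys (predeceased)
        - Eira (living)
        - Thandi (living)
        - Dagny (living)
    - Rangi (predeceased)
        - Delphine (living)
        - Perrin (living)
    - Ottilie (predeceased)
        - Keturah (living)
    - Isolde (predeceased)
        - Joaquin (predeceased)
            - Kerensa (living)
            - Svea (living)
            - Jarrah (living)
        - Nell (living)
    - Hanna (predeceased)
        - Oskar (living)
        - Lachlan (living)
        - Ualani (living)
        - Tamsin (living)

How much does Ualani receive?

Pieter takes one-fifth of ₹1,305,000 = ₹261,000. The remaining ₹1,044,000 passes to the descendants.
No child survives, so the initial division is made at the grandchildren's generation.
The descendants' portion (₹1,044,000) is divided into 12 shares of ₹87,000: Eira, Thandi, Dagny, Delphine, Perrin, Keturah, Nell, Oskar, Lachlan, Ualani, and Tamsin each take ₹87,000; Joaquin's ₹87,000 share passes to Joaquin's issue.
Joaquin's share (₹87,000) is divided into 3 shares of ₹29,000: Kerensa, Svea, and Jarrah each take ₹29,000.

Ualani receives ₹87,000.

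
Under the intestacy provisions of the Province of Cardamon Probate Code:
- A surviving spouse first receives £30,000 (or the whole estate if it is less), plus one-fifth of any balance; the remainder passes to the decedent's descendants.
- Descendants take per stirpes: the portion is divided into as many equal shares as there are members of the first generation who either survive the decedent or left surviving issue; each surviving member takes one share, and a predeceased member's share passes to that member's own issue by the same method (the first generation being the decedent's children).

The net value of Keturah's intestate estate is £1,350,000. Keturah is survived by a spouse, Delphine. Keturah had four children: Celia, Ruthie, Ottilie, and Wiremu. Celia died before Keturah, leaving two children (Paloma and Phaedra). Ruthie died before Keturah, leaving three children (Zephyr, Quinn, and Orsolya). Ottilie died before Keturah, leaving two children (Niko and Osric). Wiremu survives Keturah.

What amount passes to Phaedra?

Phaedra receives £132,000.

Delphine first takes £30,000, leaving a balance of £1,320,000. Delphine then takes one-fifth of the balance (£264,000), for a total of £294,000. The remaining £1,056,000 passes to the descendants.
The descendants' portion (£1,056,000) is divided into 4 shares of £264,000: Wiremu takes £264,000; Celia's £264,000 share passes to Celia's issue; Ruthie's £264,000 share passes to Ruthie's issue; Ottilie's £264,000 share passes to Ottilie's issue.
Celia's share (£264,000) is divided into 2 shares of £132,000: Paloma and Phaedra each take £132,000.
Ruthie's share (£264,000) is divided into 3 shares of £88,000: Zephyr, Quinn, and Orsolya each take £88,000.
Ottilie's share (£264,000) is divided into 2 shares of £132,000: Niko and Osric each take £132,000.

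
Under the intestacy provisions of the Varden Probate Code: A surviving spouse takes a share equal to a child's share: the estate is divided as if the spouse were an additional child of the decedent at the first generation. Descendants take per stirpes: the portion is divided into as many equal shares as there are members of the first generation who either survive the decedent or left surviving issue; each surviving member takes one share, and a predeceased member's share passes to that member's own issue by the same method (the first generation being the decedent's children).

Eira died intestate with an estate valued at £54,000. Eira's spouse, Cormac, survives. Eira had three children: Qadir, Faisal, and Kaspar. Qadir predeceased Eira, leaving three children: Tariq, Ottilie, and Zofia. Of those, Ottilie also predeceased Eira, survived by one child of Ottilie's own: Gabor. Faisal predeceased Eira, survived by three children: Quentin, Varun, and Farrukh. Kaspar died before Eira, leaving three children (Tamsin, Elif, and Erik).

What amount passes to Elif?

The spouse counts as an additional share at the children's level, so there are 4 primary shares of £13,500. Cormac takes one such share (£13,500).
The children's combined portion (£40,500) is divided into 3 shares of £13,500: Qadir's £13,500 share passes to Qadir's issue; Faisal's £13,500 share passes to Faisal's issue; Kaspar's £13,500 share passes to Kaspar's issue.
Qadir's share (£13,500) is divided into 3 shares of £4,500: Tariq and Zofia each take £4,500; Ottilie's £4,500 share passes to Ottilie's issue.
Ottilie's share (£4,500) passes entirely to Gabor.
Faisal's share (£13,500) is divided into 3 shares of £4,500: Quentin, Varun, and Farrukh each take £4,500.
Kaspar's share (£13,500) is divided into 3 shares of £4,500: Tamsin, Elif, and Erik each take £4,500.

Elif receives £4,500.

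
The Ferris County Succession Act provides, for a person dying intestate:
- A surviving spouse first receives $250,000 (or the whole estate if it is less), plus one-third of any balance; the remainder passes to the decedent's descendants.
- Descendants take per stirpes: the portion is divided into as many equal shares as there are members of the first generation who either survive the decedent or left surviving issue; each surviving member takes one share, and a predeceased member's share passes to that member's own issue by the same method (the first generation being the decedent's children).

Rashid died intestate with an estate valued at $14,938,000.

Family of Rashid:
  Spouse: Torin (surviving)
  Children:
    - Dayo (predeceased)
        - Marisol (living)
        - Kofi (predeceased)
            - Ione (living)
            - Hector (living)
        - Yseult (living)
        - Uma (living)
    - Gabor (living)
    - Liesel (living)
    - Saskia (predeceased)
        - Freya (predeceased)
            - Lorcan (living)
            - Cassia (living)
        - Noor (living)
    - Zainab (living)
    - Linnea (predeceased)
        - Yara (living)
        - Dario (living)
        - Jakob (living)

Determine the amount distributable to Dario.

Dario receives $544,000.

Torin first takes $250,000, leaving a balance of $14,688,000. Torin then takes one-third of the balance ($4,896,000), for a total of $5,146,000. The remaining $9,792,000 passes to the descendants.
The descendants' portion ($9,792,000) is divided into 6 shares of $1,632,000: Gabor, Liesel, and Zainab each take $1,632,000; Dayo's $1,632,000 share passes to Dayo's issue; Saskia's $1,632,000 share passes to Saskia's issue; Linnea's $1,632,000 share passes to Linnea's issue.
Dayo's share ($1,632,000) is divided into 4 shares of $408,000: Marisol, Yseult, and Uma each take $408,000; Kofi's $408,000 share passes to Kofi's issue.
Kofi's share ($408,000) is divided into 2 shares of $204,000: Ione and Hector each take $204,000.
Saskia's share ($1,632,000) is divided into 2 shares of $816,000: Noor takes $816,000; Freya's $816,000 share passes to Freya's issue.
Freya's share ($816,000) is divided into 2 shares of $408,000: Lorcan and Cassia each take $408,000.
Linnea's share ($1,632,000) is divided into 3 shares of $544,000: Yara, Dario, and Jakob each take $544,000.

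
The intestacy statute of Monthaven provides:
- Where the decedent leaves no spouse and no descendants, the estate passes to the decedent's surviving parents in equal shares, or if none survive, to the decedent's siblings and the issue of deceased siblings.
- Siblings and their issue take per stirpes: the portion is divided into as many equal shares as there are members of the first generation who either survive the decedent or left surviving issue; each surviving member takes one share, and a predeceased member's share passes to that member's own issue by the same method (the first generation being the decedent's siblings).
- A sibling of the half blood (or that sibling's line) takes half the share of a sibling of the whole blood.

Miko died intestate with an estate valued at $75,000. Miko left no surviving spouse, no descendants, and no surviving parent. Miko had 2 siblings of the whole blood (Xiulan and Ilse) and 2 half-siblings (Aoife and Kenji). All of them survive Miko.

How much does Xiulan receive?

The entire $75,000 passes to the siblings and their issue.
Counting each half-blood sibling's line as half a unit, there are 3 units in $75,000, so one unit is $25,000. Whole-blood lines (Xiulan and Ilse) take $25,000 each; half-blood lines (Aoife and Kenji) take $12,500 each.

Xiulan receives $25,000.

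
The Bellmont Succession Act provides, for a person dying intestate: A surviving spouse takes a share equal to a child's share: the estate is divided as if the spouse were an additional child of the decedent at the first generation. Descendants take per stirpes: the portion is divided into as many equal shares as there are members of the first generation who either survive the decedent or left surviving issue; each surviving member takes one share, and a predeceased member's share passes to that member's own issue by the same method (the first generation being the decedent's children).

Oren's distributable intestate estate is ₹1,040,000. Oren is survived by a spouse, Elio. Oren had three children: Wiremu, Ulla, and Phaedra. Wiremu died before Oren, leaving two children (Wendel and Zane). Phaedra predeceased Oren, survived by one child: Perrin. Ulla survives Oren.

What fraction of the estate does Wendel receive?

Wendel receives 1/8 of the estate.

The spouse counts as an additional share at the children's level, so there are 4 primary shares of ₹260,000. Elio takes one such share (₹260,000).
The children's combined portion (₹780,000) is divided into 3 shares of ₹260,000: Ulla takes ₹260,000; Wiremu's ₹260,000 share passes to Wiremu's issue; Phaedra's ₹260,000 share passes to Phaedra's issue.
Wiremu's share (₹260,000) is divided into 2 shares of ₹130,000: Wendel and Zane each take ₹130,000.
Phaedra's share (₹260,000) passes entirely to Perrin.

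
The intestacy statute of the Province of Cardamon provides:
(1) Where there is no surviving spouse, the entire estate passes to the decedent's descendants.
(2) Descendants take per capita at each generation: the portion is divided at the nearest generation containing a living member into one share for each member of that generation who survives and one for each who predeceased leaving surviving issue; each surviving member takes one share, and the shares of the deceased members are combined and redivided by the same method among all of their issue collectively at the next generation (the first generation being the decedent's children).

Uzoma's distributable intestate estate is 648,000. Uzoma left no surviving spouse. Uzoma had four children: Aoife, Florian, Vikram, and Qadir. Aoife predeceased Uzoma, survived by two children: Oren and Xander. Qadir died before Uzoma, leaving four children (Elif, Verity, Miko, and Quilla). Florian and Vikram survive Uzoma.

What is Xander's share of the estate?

Xander receives 54,000.

The entire 648,000 passes to the descendants.
That amount (648,000) is divided at the children's generation into 4 shares of 162,000. Florian and Vikram each take 162,000. The 2 shares of the deceased (Aoife and Qadir) are combined into a pool of 324,000.
That pool (324,000) is divided at the grandchildren's generation equally among Oren, Xander, Elif, Verity, Miko, and Quilla: 54,000 each.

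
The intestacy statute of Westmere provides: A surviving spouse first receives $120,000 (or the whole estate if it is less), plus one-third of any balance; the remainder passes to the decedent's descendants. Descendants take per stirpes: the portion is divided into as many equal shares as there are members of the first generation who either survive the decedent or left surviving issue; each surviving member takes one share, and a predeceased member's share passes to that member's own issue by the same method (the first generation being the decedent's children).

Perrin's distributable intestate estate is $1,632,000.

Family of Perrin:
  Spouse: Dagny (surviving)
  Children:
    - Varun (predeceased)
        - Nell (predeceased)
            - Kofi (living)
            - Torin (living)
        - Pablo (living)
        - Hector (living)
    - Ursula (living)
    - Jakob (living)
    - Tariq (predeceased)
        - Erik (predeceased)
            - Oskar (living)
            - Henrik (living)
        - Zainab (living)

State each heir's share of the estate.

Dagny: $624,000; Kofi: $42,000; Torin: $42,000; Pablo: $84,000; Hector: $84,000; Ursula: $252,000; Jakob: $252,000; Oskar: $63,000; Henrik: $63,000; Zainab: $126,000

Dagny first takes $120,000, leaving a balance of $1,512,000. Dagny then takes one-third of the balance ($504,000), for a total of $624,000. The remaining $1,008,000 passes to the descendants.
The descendants' portion ($1,008,000) is divided into 4 shares of $252,000: Ursula and Jakob each take $252,000; Varun's $252,000 share passes to Varun's issue; Tariq's $252,000 share passes to Tariq's issue.
Varun's share ($252,000) is divided into 3 shares of $84,000: Pablo and Hector each take $84,000; Nell's $84,000 share passes to Nell's issue.
Nell's share ($84,000) is divided into 2 shares of $42,000: Kofi and Torin each take $42,000.
Tariq's share ($252,000) is divided into 2 shares of $126,000: Zainab takes $126,000; Erik's $126,000 share passes to Erik's issue.
Erik's share ($126,000) is divided into 2 shares of $63,000: Oskar and Henrik each take $63,000.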